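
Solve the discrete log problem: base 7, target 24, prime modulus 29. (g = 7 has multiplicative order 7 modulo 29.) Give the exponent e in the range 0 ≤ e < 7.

3

Successive powers of 7 modulo 29:
  7^0=1  7^1=7  7^2=20  7^3=24
So 7^3 ≡ 24 (mod 29), giving e = 3.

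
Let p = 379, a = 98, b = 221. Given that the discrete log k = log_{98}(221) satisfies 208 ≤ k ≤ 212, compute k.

208

Compute 98^208 mod 379 = 221, then multiply by 98 repeatedly:
  98^208=221
Found 221 at exponent 208.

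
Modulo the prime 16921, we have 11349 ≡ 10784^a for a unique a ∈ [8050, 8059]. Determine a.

Compute 10784^8050 mod 16921 = 6300, then multiply by 10784 repeatedly:
  10784^8050=6300  10784^8051=1385  10784^8052=11518  10784^8053=9972  10784^8054=5093
  10784^8055=14267  10784^8056=9596  10784^8057=11349
Found 11349 at exponent 8057.

8057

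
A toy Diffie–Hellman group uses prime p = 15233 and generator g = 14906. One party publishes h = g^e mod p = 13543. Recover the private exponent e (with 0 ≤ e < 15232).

Baby-step giant-step with m = ceil(sqrt(15232)) = 124.
Baby table (14906^j mod 15233 for j=0..123):
  0:1  1:14906  2:298  3:9185  4:12639  5:10423  6:3871  7:13755
  8:11083  9:1313  10:12406  11:10449  12:10602  13:6270  14:6165  15:10034
  16:9210  17:4464  18:2640  19:5001  20:9837  21:12697  22:6690  23:5922
  24:13330  25:12961  26:11760  27:8429  28:890  29:13630  30:6259  31:9762
  32:6756  33:14806  34:2532  35:9851  36:8119  37:10862  38:12648  39:7480
  40:6553  41:5022  42:2970  43:3722  44:1546  45:12380  46:3718  47:2854
  48:11188  49:12677  50:13230  51:15195  52:12426  53:3909  54:1329  55:7174
  56:15217  57:5232  58:10465  59:5370  60:11038  61:795  62:14229  63:8415
  64:5468  65:9458  66:14766  67:379  68:13164  69:6311  70:7991  71:7019
  72:4970  73:4741  74:3459  75:11382  76:10171  77:10110  78:14824  79:11879
  80:15215  81:5886  82:9869  83:2233  84:993  85:10415  86:6487  87:11371
  88:13768  89:6832  90:5187  91:9947  92:7193  93:9004  94:10894  95:2184
  96:1783  97:11046  98:13412  99:1380  100:5730  101:15182  102:1444  103:35
  104:3788  105:10430  106:1582  107:608  108:14446  109:13621  110:9202  111:7080
  112:256  113:7686  114:123  115:5478  116:6188  117:2513  118:831  119:2457
  120:3910  121:1002  122:7472  123:9169
Giant step factor: 14906^(-124) ≡ 2893 (mod 15233).
Scan 13543·2893^i mod 15233 for i = 0, 1, …:
  i=0: 13543   i=1: 623   i=2: 4845   i=3: 2225
  i=4: 8599   i=5: 1418   i=6: 4597   i=7: 712
  i=8: 3361   i=9: 4719     …   i=58: 9560
  i=59: 9185
Match at i=59, j=3: e = 59·124 + 3 = 7319.

7319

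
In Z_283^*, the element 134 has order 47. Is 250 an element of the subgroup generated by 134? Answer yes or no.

250 ∈ ⟨134⟩ iff 250^47 ≡ 1 (mod 283), since |⟨134⟩| = 47.
250^47 mod 283 = 1.
Since 1 = 1, 250 lies in the subgroup.

yes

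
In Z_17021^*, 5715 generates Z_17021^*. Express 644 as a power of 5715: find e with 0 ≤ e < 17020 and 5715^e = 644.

9664

Baby-step giant-step with m = ceil(sqrt(17020)) = 131.
Baby table (5715^j mod 17021 for j=0..130):
  0:1  1:5715  2:14947  3:10727  4:12184  5:15670  6:6569  7:10530
  8:9715  9:15744  10:3954  11:10243  12:3526  13:15247  14:6106  15:2740
  16:16801  17:2254  18:13734  19:5979  20:8838  21:7863  22:1605  23:15277
  24:7346  25:8604  26:15212  27:10333  28:7246  29:15818  30:1339  31:9956
  32:14358  33:14750  34:8258  35:12258  36:13055  37:6282  38:4341  39:9218
  40:875  41:13472  42:6497  43:7554  44:5854  45:9345  46:11798  47:5389
  48:7146  49:6011  50:4487  51:9579  52:4449  53:13682  54:15177  55:14560
  56:11752  57:14835  58:424  59:6178  60:5716  61:3641  62:8653  63:5890
  64:10833  65:5218  66:78  67:3224  68:8438  69:2677  70:14197  71:13769
  72:1752  73:4332  74:8846  75:2520  76:2034  77:15988  78:2692  79:14817
  80:16701  81:9468  82:16882  83:5602  84:15950  85:6795  86:8524  87:558
  88:6043  89:136  90:11295  91:7293  92:12087  93:5987  94:3495  95:8292
  96:2316  97:10623  98:13559  99:10093  100:14347  101:2948  102:14051  103:13408
  104:15199  105:4122  106:166  107:12535  108:13157  109:10498  110:14066  111:14028
  112:1110  113:11838  114:12716  115:9291  116:9566  117:15259  118:6602  119:11894
  120:9357  121:12294  122:14543  123:16723  124:16051  125:5296  126:3302  127:11662
  128:11115  129:16874  130:10945
Giant step factor: 5715^(-131) ≡ 9997 (mod 17021).
Scan 644·9997^i mod 17021 for i = 0, 1, …:
  i=0: 644   i=1: 4130   i=2: 11685   i=3: 16843
  i=4: 7739   i=5: 6338   i=6: 8824   i=7: 10706
  i=8: 16855   i=9: 8556     …   i=72: 3460
  i=73: 2948
Match at i=73, j=101: e = 73·131 + 101 = 9664.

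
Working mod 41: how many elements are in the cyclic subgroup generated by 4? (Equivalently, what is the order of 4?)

10

The order of 4 must divide p − 1 = 40 = 2^3 · 5.
Divisors: 1, 2, 4, 5, 8, 10, 20, 40.
Check each in increasing order: 4^1 ≡ 4;  4^2 ≡ 16;  4^4 ≡ 10;  4^5 ≡ 40;  4^8 ≡ 18;  4^10 ≡ 1.
Smallest exponent giving 1 is 10.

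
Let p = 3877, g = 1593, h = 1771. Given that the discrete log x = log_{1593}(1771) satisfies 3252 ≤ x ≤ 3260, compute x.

3257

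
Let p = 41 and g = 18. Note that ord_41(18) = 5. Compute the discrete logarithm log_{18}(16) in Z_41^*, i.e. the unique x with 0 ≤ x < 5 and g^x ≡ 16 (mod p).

Successive powers of 18 modulo 41:
  18^0=1  18^1=18  18^2=37  18^3=10  18^4=16
So 18^4 ≡ 16 (mod 41), giving x = 4.

4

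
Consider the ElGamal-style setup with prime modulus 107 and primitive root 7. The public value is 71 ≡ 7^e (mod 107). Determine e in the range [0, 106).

7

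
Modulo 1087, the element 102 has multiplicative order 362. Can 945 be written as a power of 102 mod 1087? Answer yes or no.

yes

945 ∈ ⟨102⟩ iff 945^362 ≡ 1 (mod 1087), since |⟨102⟩| = 362.
945^362 mod 1087 = 1.
Since 1 = 1, 945 lies in the subgroup.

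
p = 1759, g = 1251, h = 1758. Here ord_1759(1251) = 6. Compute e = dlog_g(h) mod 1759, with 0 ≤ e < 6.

3

Successive powers of 1251 modulo 1759:
  1251^0=1  1251^1=1251  1251^2=1250  1251^3=1758
So 1251^3 ≡ 1758 (mod 1759), giving e = 3.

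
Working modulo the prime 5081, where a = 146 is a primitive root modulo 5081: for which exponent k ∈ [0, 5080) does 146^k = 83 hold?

1799

Baby-step giant-step with m = ceil(sqrt(5080)) = 72.
Baby table (146^j mod 5081 for j=0..71):
  0:1  1:146  2:992  3:2564  4:3431  5:2988  6:4363  7:1873
  8:4165  9:3451  10:827  11:3879  12:2343  13:1651  14:2239  15:1710
  16:691  17:4347  18:4618  19:3536  20:3075  21:1822  22:1800  23:3669
  24:2169  25:1652  26:2385  27:2702  28:3255  29:2697  30:2525  31:2818
  32:4948  33:906  34:170  35:4496  36:967  37:3995  38:4036  39:4941
  40:4965  41:3388  42:1791  43:2355  44:3403  45:3981  46:1992  47:1215
  48:4636  49:1083  50:607  51:2245  52:2586  53:1562  54:4488  55:4880
  56:1140  57:3848  58:2898  59:1385  60:4051  61:2050  62:4602  63:1200
  64:2446  65:1446  66:2795  67:1590  68:3495  69:2170  70:1798  71:3377
Giant step factor: 146^(-72) ≡ 3131 (mod 5081).
Scan 83·3131^i mod 5081 for i = 0, 1, …:
  i=0: 83   i=1: 742   i=2: 1185   i=3: 1105
  i=4: 4675   i=5: 4145   i=6: 1121   i=7: 3961
  i=8: 4251   i=9: 2742     …   i=23: 4863
  i=24: 3377
Match at i=24, j=71: k = 24·72 + 71 = 1799.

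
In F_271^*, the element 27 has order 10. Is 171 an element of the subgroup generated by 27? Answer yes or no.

yes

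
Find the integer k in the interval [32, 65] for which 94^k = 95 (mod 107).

43

Compute 94^32 mod 107 = 44, then multiply by 94 repeatedly:
  94^32=44  94^33=70  94^34=53  94^35=60  94^36=76
  94^37=82  94^38=4  94^39=55  94^40=34  94^41=93
  94^42=75  94^43=95
Found 95 at exponent 43.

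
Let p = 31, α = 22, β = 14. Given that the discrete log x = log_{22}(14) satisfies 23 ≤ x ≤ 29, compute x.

Compute 22^23 mod 31 = 3, then multiply by 22 repeatedly:
  22^23=3  22^24=4  22^25=26  22^26=14
Found 14 at exponent 26.

26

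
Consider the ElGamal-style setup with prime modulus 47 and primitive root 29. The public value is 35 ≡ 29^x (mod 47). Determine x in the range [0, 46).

Baby-step giant-step with m = ceil(sqrt(46)) = 7.
Baby table (29^j mod 47 for j=0..6):
  0:1  1:29  2:42  3:43  4:25  5:20  6:16
Giant step factor: 29^(-7) ≡ 39 (mod 47).
Scan 35·39^i mod 47 for i = 0, 1, …:
  i=0: 35   i=1: 2   i=2: 31   i=3: 34
  i=4: 10   i=5: 14   i=6: 29
Match at i=6, j=1: x = 6·7 + 1 = 43.

43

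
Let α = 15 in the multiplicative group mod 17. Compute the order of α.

The order of 15 must divide p − 1 = 16 = 2^4.
Divisors: 1, 2, 4, 8, 16.
Check each in increasing order: 15^1 ≡ 15;  15^2 ≡ 4;  15^4 ≡ 16;  15^8 ≡ 1.
Smallest exponent giving 1 is 8.

8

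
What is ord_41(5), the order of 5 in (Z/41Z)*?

20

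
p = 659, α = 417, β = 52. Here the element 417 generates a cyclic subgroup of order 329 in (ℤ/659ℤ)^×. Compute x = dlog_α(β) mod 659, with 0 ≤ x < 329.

Baby-step giant-step with m = ceil(sqrt(329)) = 19.
Baby table (417^j mod 659 for j=0..18):
  0:1  1:417  2:572  3:625  4:320  5:322  6:497  7:323
  8:255  9:236  10:221  11:556  12:543  13:394  14:207  15:649
  16:443  17:211  18:340
Giant step factor: 417^(-19) ≡ 111 (mod 659).
Scan 52·111^i mod 659 for i = 0, 1, …:
  i=0: 52   i=1: 500   i=2: 144   i=3: 168
  i=4: 196   i=5: 9   i=6: 340
Match at i=6, j=18: x = 6·19 + 18 = 132.

132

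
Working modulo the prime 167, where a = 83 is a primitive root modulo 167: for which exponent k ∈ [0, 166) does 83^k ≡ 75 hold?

64

Baby-step giant-step with m = ceil(sqrt(166)) = 13.
Baby table (83^j mod 167 for j=0..12):
  0:1  1:83  2:42  3:146  4:94  5:120  6:107  7:30
  8:152  9:91  10:38  11:148  12:93
Giant step factor: 83^(-13) ≡ 158 (mod 167).
Scan 75·158^i mod 167 for i = 0, 1, …:
  i=0: 75   i=1: 160   i=2: 63   i=3: 101
  i=4: 93
Match at i=4, j=12: k = 4·13 + 12 = 64.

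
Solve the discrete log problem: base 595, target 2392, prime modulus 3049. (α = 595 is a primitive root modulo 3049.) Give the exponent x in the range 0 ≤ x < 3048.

1081

Baby-step giant-step with m = ceil(sqrt(3048)) = 56.
Baby table (595^j mod 3049 for j=0..55):
  0:1  1:595  2:341  3:1661  4:419  5:2336  6:2625  7:787
  8:1768  9:55  10:2235  11:461  12:2934  13:1702  14:422  15:1072
  16:599  17:2721  18:3025  19:965  20:963  21:2822  22:2140  23:1867
  24:1029  25:2455  26:254  27:1729  28:1242  29:1132  30:2760  31:1838
  32:2068  33:1713  34:869  35:1774  36:576  37:1232  38:1280  39:2399
  40:473  41:927  42:2745  43:2060  44:2  45:1190  46:682  47:273
  48:838  49:1623  50:2201  51:1574  52:487  53:110  54:1421  55:922
Giant step factor: 595^(-56) ≡ 517 (mod 3049).
Scan 2392·517^i mod 3049 for i = 0, 1, …:
  i=0: 2392   i=1: 1819   i=2: 1331   i=3: 2102
  i=4: 1290   i=5: 2248   i=6: 547   i=7: 2291
  i=8: 1435   i=9: 988     …   i=18: 2264
  i=19: 2721
Match at i=19, j=17: x = 19·56 + 17 = 1081.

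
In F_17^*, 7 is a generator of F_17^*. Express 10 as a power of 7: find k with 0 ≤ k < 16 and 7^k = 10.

Successive powers of 7 modulo 17:
  7^0=1  7^1=7  7^2=15  7^3=3  7^4=4  7^5=11
  7^6=9  7^7=12  7^8=16  7^9=10
So 7^9 ≡ 10 (mod 17), giving k = 9.

9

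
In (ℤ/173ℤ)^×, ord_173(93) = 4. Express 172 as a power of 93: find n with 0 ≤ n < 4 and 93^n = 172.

2

Successive powers of 93 modulo 173:
  93^0=1  93^1=93  93^2=172
So 93^2 ≡ 172 (mod 173), giving n = 2.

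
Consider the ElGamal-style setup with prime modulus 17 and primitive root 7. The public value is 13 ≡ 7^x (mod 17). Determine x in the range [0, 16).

12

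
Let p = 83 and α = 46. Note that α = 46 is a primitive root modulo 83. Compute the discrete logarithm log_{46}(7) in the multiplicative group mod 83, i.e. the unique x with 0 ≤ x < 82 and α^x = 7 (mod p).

66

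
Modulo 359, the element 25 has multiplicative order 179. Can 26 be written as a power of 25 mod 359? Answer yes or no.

26 ∈ ⟨25⟩ iff 26^179 ≡ 1 (mod 359), since |⟨25⟩| = 179.
26^179 mod 359 = 358.
Since 358 ≠ 1, 26 does not lie in the subgroup.

no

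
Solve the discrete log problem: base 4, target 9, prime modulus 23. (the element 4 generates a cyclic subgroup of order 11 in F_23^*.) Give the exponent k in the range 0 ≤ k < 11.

Successive powers of 4 modulo 23:
  4^0=1  4^1=4  4^2=16  4^3=18  4^4=3  4^5=12
  4^6=2  4^7=8  4^8=9
So 4^8 ≡ 9 (mod 23), giving k = 8.

8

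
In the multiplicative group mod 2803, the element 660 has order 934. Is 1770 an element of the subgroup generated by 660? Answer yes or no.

no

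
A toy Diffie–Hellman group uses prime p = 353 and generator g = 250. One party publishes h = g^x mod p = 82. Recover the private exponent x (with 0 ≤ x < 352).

134

Baby-step giant-step with m = ceil(sqrt(352)) = 19.
Baby table (250^j mod 353 for j=0..18):
  0:1  1:250  2:19  3:161  4:8  5:235  6:152  7:229
  8:64  9:115  10:157  11:67  12:159  13:214  14:197  15:183
  16:213  17:300  18:164
Giant step factor: 250^(-19) ≡ 129 (mod 353).
Scan 82·129^i mod 353 for i = 0, 1, …:
  i=0: 82   i=1: 341   i=2: 217   i=3: 106
  i=4: 260   i=5: 5   i=6: 292   i=7: 250
Match at i=7, j=1: x = 7·19 + 1 = 134.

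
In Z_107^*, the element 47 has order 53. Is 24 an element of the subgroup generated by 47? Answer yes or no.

no

24 ∈ ⟨47⟩ iff 24^53 ≡ 1 (mod 107), since |⟨47⟩| = 53.
24^53 mod 107 = 106.
Since 106 ≠ 1, 24 does not lie in the subgroup.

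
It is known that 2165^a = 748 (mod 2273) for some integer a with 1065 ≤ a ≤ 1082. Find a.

Compute 2165^1065 mod 2273 = 2198, then multiply by 2165 repeatedly:
  2165^1065=2198  2165^1066=1281  2165^1067=305  2165^1068=1155  2165^1069=275
  2165^1070=2122  2165^1071=397  2165^1072=311  2165^1073=507  2165^1074=2069
  2165^1075=1575  2165^1076=375  2165^1077=414  2165^1078=748
Found 748 at exponent 1078.

1078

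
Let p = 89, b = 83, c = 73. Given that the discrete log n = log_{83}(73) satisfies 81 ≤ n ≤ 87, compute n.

Compute 83^81 mod 89 = 66, then multiply by 83 repeatedly:
  83^81=66  83^82=49  83^83=62  83^84=73
Found 73 at exponent 84.

84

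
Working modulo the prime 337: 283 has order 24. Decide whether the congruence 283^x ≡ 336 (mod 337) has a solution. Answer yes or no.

yes

⟨283⟩ has order 24; its elements mod 337 are {1, 54, 72, 85, 96, 111, 117, 128, 129, 148, 156, 165, 172, 181, 189, 208, 209, 220, 226, 241, 252, 265, 283, 336}.
336 is in this set.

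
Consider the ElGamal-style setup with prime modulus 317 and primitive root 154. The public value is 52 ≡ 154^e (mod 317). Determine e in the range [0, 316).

Baby-step giant-step with m = ceil(sqrt(316)) = 18.
Baby table (154^j mod 317 for j=0..17):
  0:1  1:154  2:258  3:107  4:311  5:27  6:37  7:309
  8:36  9:155  10:95  11:48  12:101  13:21  14:64  15:29
  16:28  17:191
Giant step factor: 154^(-18) ≡ 123 (mod 317).
Scan 52·123^i mod 317 for i = 0, 1, …:
  i=0: 52   i=1: 56   i=2: 231   i=3: 200
  i=4: 191
Match at i=4, j=17: e = 4·18 + 17 = 89.

89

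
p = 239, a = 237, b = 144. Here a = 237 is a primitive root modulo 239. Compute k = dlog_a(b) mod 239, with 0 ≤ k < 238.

100

Baby-step giant-step with m = ceil(sqrt(238)) = 16.
Baby table (237^j mod 239 for j=0..15):
  0:1  1:237  2:4  3:231  4:16  5:207  6:64  7:111
  8:17  9:205  10:68  11:103  12:33  13:173  14:132  15:214
Giant step factor: 237^(-16) ≡ 196 (mod 239).
Scan 144·196^i mod 239 for i = 0, 1, …:
  i=0: 144   i=1: 22   i=2: 10   i=3: 48
  i=4: 87   i=5: 83   i=6: 16
Match at i=6, j=4: k = 6·16 + 4 = 100.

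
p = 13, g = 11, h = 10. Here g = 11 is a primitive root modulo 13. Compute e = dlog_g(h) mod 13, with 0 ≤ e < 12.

10

Successive powers of 11 modulo 13:
  11^0=1  11^1=11  11^2=4  11^3=5  11^4=3  11^5=7
  11^6=12  11^7=2  11^8=9  11^9=8  11^10=10
So 11^10 ≡ 10 (mod 13), giving e = 10.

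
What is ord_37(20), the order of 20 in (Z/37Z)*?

The order of 20 must divide p − 1 = 36 = 2^2 · 3^2.
Divisors: 1, 2, 3, 4, 6, 9, 12, 18, 36.
Check each in increasing order: 20^1 ≡ 20;  20^2 ≡ 30;  20^3 ≡ 8;  20^4 ≡ 12;  20^6 ≡ 27;  20^9 ≡ 31;  20^12 ≡ 26;  20^18 ≡ 36;  20^36 ≡ 1.
Smallest exponent giving 1 is 36.

36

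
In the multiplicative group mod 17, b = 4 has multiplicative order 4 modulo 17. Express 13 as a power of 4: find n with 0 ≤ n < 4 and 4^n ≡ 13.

3

Successive powers of 4 modulo 17:
  4^0=1  4^1=4  4^2=16  4^3=13
So 4^3 ≡ 13 (mod 17), giving n = 3.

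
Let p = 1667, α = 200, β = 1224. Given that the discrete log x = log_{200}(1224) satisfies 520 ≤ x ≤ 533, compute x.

Compute 200^520 mod 1667 = 491, then multiply by 200 repeatedly:
  200^520=491  200^521=1514  200^522=1073  200^523=1224
Found 1224 at exponent 523.

523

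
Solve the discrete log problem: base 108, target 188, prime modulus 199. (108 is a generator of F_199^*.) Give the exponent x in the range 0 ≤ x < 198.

180

Baby-step giant-step with m = ceil(sqrt(198)) = 15.
Baby table (108^j mod 199 for j=0..14):
  0:1  1:108  2:122  3:42  4:158  5:149  6:172  7:69
  8:89  9:60  10:112  11:156  12:132  13:127  14:184
Giant step factor: 108^(-15) ≡ 135 (mod 199).
Scan 188·135^i mod 199 for i = 0, 1, …:
  i=0: 188   i=1: 107   i=2: 117   i=3: 74
  i=4: 40   i=5: 27   i=6: 63   i=7: 147
  i=8: 144   i=9: 137   i=10: 187   i=11: 171
  i=12: 1
Match at i=12, j=0: x = 12·15 + 0 = 180.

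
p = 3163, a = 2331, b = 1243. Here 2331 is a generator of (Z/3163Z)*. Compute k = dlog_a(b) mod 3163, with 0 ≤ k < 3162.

Baby-step giant-step with m = ceil(sqrt(3162)) = 57.
Baby table (2331^j mod 3163 for j=0..56):
  0:1  1:2331  2:2690  3:1324  4:2319  5:22  6:674  7:2246
  8:661  9:410  10:484  11:2176  12:1967  13:1890  14:2694  15:1159
  16:427  17:2155  18:461  19:2334  20:194  21:3068  22:3128  23:653
  24:740  25:1105  26:1073  27:2393  28:1714  29:465  30:2169  31:1465
  32:2038  33:2915  34:741  35:273  36:600  37:554  38:870  39:487
  40:2843  41:548  42:2699  43:162  44:1225  45:2449  46:2567  47:2444
  48:401  49:1646  50:107  51:2703  52:3160  53:2496  54:1419  55:2354
  56:2532
Giant step factor: 2331^(-57) ≡ 623 (mod 3163).
Scan 1243·623^i mod 3163 for i = 0, 1, …:
  i=0: 1243   i=1: 2617   i=2: 1446   i=3: 2566
  i=4: 1303   i=5: 2041   i=6: 17   i=7: 1102
  i=8: 175   i=9: 1483     …   i=25: 1931
  i=26: 1073
Match at i=26, j=26: k = 26·57 + 26 = 1508.

1508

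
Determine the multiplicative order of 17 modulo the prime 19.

The order of 17 must divide p − 1 = 18 = 2 · 3^2.
Divisors: 1, 2, 3, 6, 9, 18.
Check each in increasing order: 17^1 ≡ 17;  17^2 ≡ 4;  17^3 ≡ 11;  17^6 ≡ 7;  17^9 ≡ 1.
Smallest exponent giving 1 is 9.

9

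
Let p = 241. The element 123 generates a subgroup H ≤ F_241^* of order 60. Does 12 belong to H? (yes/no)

no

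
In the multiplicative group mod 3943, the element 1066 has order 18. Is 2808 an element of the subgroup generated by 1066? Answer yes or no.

⟨1066⟩ has order 18; its elements mod 3943 are {1, 475, 591, 772, 874, 1066, 1135, 1136, 1646, 2297, 2807, 2808, 2877, 3069, 3171, 3352, 3468, 3942}.
2808 is in this set.

yes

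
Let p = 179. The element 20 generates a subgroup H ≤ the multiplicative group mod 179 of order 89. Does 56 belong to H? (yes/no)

56 ∈ ⟨20⟩ iff 56^89 ≡ 1 (mod 179), since |⟨20⟩| = 89.
56^89 mod 179 = 1.
Since 1 = 1, 56 lies in the subgroup.

yes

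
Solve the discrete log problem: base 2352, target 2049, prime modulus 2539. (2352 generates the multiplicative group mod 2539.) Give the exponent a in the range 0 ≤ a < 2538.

Baby-step giant-step with m = ceil(sqrt(2538)) = 51.
Baby table (2352^j mod 2539 for j=0..50):
  0:1  1:2352  2:1962  3:1261  4:320  5:1096  6:707  7:2358
  8:840  9:338  10:269  11:477  12:2205  13:1522  14:2293  15:300
  16:2297  17:2091  18:2528  19:2057  20:1269  21:1363  22:1558  23:639
  24:2379  25:1991  26:916  27:1360  28:2119  29:2370  30:1135  31:1031
  32:167  33:1778  34:123  35:2389  36:121  37:224  38:1275  39:241
  40:635  41:588  42:1760  43:950  44:80  45:274  46:2081  47:1859
  48:210  49:1354  50:702
Giant step factor: 2352^(-51) ≡ 2374 (mod 2539).
Scan 2049·2374^i mod 2539 for i = 0, 1, …:
  i=0: 2049   i=1: 2141   i=2: 2195   i=3: 902
  i=4: 971   i=5: 2281   i=6: 1946   i=7: 1363
Match at i=7, j=21: a = 7·51 + 21 = 378.

378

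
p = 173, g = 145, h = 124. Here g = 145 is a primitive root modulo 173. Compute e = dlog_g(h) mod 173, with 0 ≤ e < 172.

72

Baby-step giant-step with m = ceil(sqrt(172)) = 14.
Baby table (145^j mod 173 for j=0..13):
  0:1  1:145  2:92  3:19  4:160  5:18  6:15  7:99
  8:169  9:112  10:151  11:97  12:52  13:101
Giant step factor: 145^(-14) ≡ 49 (mod 173).
Scan 124·49^i mod 173 for i = 0, 1, …:
  i=0: 124   i=1: 21   i=2: 164   i=3: 78
  i=4: 16   i=5: 92
Match at i=5, j=2: e = 5·14 + 2 = 72.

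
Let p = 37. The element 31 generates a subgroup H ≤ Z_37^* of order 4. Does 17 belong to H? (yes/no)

no

⟨31⟩ has order 4; its elements mod 37 are {1, 6, 31, 36}.
17 is not in this set.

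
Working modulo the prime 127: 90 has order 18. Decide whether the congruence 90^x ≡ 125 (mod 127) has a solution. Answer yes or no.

no

125 ∈ ⟨90⟩ iff 125^18 ≡ 1 (mod 127), since |⟨90⟩| = 18.
125^18 mod 127 = 16.
Since 16 ≠ 1, 125 does not lie in the subgroup.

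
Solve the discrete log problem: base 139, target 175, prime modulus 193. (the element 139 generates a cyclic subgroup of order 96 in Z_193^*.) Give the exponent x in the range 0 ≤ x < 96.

43

Baby-step giant-step with m = ceil(sqrt(96)) = 10.
Baby table (139^j mod 193 for j=0..9):
  0:1  1:139  2:21  3:24  4:55  5:118  6:190  7:162
  8:130  9:121
Giant step factor: 139^(-10) ≡ 131 (mod 193).
Scan 175·131^i mod 193 for i = 0, 1, …:
  i=0: 175   i=1: 151   i=2: 95   i=3: 93
  i=4: 24
Match at i=4, j=3: x = 4·10 + 3 = 43.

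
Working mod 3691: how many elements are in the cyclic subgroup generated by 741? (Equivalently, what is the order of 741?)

The order of 741 must divide p − 1 = 3690 = 2 · 3^2 · 5 · 41.
Divisors: 1, 2, 3, 5, 6, 9, 10, 15, 18, 30, 41, 45, 82, 90, 123, 205, 246, 369, 410, 615, 738, 1230, 1845, 3690.
Check each in increasing order: 741^1 ≡ 741;  741^2 ≡ 2813;  741^3 ≡ 2709;  741^5 ≡ 2193;  741^6 ≡ 973;  741^9 ≡ 483;  741^10 ≡ 3567;  741^15 ≡ 1202;  741^18 ≡ 756;  741^30 ≡ 1623;  741^41 ≡ 3432;  741^45 ≡ 1998;  741^82 ≡ 643;  741^90 ≡ 2033;  741^123 ≡ 3249;  741^205 ≡ 1.
Smallest exponent giving 1 is 205.

205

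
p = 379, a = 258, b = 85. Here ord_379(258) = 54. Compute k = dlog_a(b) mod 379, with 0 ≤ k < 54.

35

Baby-step giant-step with m = ceil(sqrt(54)) = 8.
Baby table (258^j mod 379 for j=0..7):
  0:1  1:258  2:239  3:264  4:271  5:182  6:339  7:292
Giant step factor: 258^(-8) ≡ 107 (mod 379).
Scan 85·107^i mod 379 for i = 0, 1, …:
  i=0: 85   i=1: 378   i=2: 272   i=3: 300
  i=4: 264
Match at i=4, j=3: k = 4·8 + 3 = 35.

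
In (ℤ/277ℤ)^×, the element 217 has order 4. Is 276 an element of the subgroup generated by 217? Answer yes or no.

276 ∈ ⟨217⟩ iff 276^4 ≡ 1 (mod 277), since |⟨217⟩| = 4.
276^4 mod 277 = 1.
Since 1 = 1, 276 lies in the subgroup.

yes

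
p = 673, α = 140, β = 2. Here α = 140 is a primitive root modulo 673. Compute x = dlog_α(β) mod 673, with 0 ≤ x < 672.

658

Baby-step giant-step with m = ceil(sqrt(672)) = 26.
Baby table (140^j mod 673 for j=0..25):
  0:1  1:140  2:83  3:179  4:159  5:51  6:410  7:195
  8:380  9:33  10:582  11:47  12:523  13:536  14:337  15:70
  16:378  17:426  18:416  19:362  20:205  21:434  22:190  23:353
  24:291  25:360
Giant step factor: 140^(-26) ≡ 332 (mod 673).
Scan 2·332^i mod 673 for i = 0, 1, …:
  i=0: 2   i=1: 664   i=2: 377   i=3: 659
  i=4: 63   i=5: 53   i=6: 98   i=7: 232
  i=8: 302   i=9: 660     …   i=24: 439
  i=25: 380
Match at i=25, j=8: x = 25·26 + 8 = 658.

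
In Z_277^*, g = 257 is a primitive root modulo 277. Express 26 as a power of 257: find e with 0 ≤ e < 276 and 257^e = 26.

Baby-step giant-step with m = ceil(sqrt(276)) = 17.
Baby table (257^j mod 277 for j=0..16):
  0:1  1:257  2:123  3:33  4:171  5:181  6:258  7:103
  8:156  9:204  10:75  11:162  12:84  13:259  14:83  15:2
  16:237
Giant step factor: 257^(-17) ≡ 134 (mod 277).
Scan 26·134^i mod 277 for i = 0, 1, …:
  i=0: 26   i=1: 160   i=2: 111   i=3: 193
  i=4: 101   i=5: 238   i=6: 37   i=7: 249
  i=8: 126   i=9: 264   i=10: 197   i=11: 83
Match at i=11, j=14: e = 11·17 + 14 = 201.

201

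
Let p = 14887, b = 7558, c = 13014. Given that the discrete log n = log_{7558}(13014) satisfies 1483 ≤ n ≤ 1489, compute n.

1484

Compute 7558^1483 mod 14887 = 2649, then multiply by 7558 repeatedly:
  7558^1483=2649  7558^1484=13014
Found 13014 at exponent 1484.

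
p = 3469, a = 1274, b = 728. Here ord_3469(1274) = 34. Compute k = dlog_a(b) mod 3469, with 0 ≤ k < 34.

10

Successive powers of 1274 modulo 3469:
  1274^0=1  1274^1=1274  1274^2=3053  1274^3=773  1274^4=3075  1274^5=1049
  1274^6=861  1274^7=710  1274^8=2600  1274^9=2974  1274^10=728
So 1274^10 ≡ 728 (mod 3469), giving k = 10.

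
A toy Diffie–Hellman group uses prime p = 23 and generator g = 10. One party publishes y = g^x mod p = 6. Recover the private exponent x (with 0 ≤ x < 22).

6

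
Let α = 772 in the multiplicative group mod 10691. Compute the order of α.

The order of 772 must divide p − 1 = 10690 = 2 · 5 · 1069.
Divisors: 1, 2, 5, 10, 1069, 2138, 5345, 10690.
Check each in increasing order: 772^1 ≡ 772;  772^2 ≡ 7979;  772^5 ≡ 5286;  772^10 ≡ 6213;  772^1069 ≡ 52;  772^2138 ≡ 2704;  772^5345 ≡ 10690;  772^10690 ≡ 1.
Smallest exponent giving 1 is 10690.

10690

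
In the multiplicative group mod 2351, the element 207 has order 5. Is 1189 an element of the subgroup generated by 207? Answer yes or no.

no

1189 ∈ ⟨207⟩ iff 1189^5 ≡ 1 (mod 2351), since |⟨207⟩| = 5.
1189^5 mod 2351 = 1346.
Since 1346 ≠ 1, 1189 does not lie in the subgroup.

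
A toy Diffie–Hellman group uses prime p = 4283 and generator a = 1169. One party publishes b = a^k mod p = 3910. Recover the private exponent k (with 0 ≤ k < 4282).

2128

Baby-step giant-step with m = ceil(sqrt(4282)) = 66.
Baby table (1169^j mod 4283 for j=0..65):
  0:1  1:1169  2:284  3:2205  4:3562  5:902  6:820  7:3471
  8:1598  9:674  10:4117  11:2964  12:4252  13:2308  14:4045  15:173
  16:936  17:2019  18:278  19:3757  20:1858  21:521  22:863  23:2342
  24:961  25:1263  26:3095  27:3203  28:965  29:1656  30:4231  31:3457
  32:2364  33:981  34:3228  35:209  36:190  37:3677  38:2564  39:3499
  40:66  41:60  42:1612  43:4191  44:3810  45:3853  46:2724  47:2087
  48:2676  49:1654  50:1893  51:2889  52:2237  53:2423  54:1424  55:2852
  56:1814  57:481  58:1216  59:3831  60:2704  61:122  62:1279  63:384
  64:3464  65:1981
Giant step factor: 1169^(-66) ≡ 3341 (mod 4283).
Scan 3910·3341^i mod 4283 for i = 0, 1, …:
  i=0: 3910   i=1: 160   i=2: 3468   i=3: 1073
  i=4: 22   i=5: 691   i=6: 94   i=7: 1395
  i=8: 791   i=9: 120     …   i=31: 3600
  i=32: 936
Match at i=32, j=16: k = 32·66 + 16 = 2128.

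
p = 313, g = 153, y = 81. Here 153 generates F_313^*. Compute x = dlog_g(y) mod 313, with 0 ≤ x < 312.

232

Baby-step giant-step with m = ceil(sqrt(312)) = 18.
Baby table (153^j mod 313 for j=0..17):
  0:1  1:153  2:247  3:231  4:287  5:91  6:151  7:254
  8:50  9:138  10:143  11:282  12:265  13:168  14:38  15:180
  16:309  17:14
Giant step factor: 153^(-18) ≡ 198 (mod 313).
Scan 81·198^i mod 313 for i = 0, 1, …:
  i=0: 81   i=1: 75   i=2: 139   i=3: 291
  i=4: 26   i=5: 140   i=6: 176   i=7: 105
  i=8: 132   i=9: 157   i=10: 99   i=11: 196
  i=12: 309
Match at i=12, j=16: x = 12·18 + 16 = 232.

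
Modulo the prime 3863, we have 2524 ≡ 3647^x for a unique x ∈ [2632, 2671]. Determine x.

2663

Compute 3647^2632 mod 3863 = 1434, then multiply by 3647 repeatedly:
  3647^2632=1434  3647^2633=3159  3647^2634=1407  3647^2635=1265  3647^2636=1033
  3647^2637=926  3647^2638=860  3647^2639=3527  3647^2640=3042  3647^2641=3501
  3647^2642=932  3647^2643=3427  3647^2644=1464  3647^2645=542  3647^2646=2681
  3647^2647=354  3647^2648=796  3647^2649=1899  3647^2650=3157  3647^2651=1839
  3647^2652=665  3647^2653=3154  3647^2654=2487  3647^2655=3628  3647^2656=541
  3647^2657=2897  3647^2658=54  3647^2659=3788  3647^2660=748  3647^2661=678
  3647^2662=346  3647^2663=2524
Found 2524 at exponent 2663.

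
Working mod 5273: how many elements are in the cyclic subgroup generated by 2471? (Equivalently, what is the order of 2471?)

The order of 2471 must divide p − 1 = 5272 = 2^3 · 659.
Divisors: 1, 2, 4, 8, 659, 1318, 2636, 5272.
Check each in increasing order: 2471^1 ≡ 2471;  2471^2 ≡ 4980;  2471^4 ≡ 1481;  2471^8 ≡ 5066;  2471^659 ≡ 5272;  2471^1318 ≡ 1.
Smallest exponent giving 1 is 1318.

1318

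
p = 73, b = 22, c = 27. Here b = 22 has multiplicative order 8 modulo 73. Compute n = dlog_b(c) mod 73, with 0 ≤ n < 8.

Successive powers of 22 modulo 73:
  22^0=1  22^1=22  22^2=46  22^3=63  22^4=72  22^5=51
  22^6=27
So 22^6 ≡ 27 (mod 73), giving n = 6.

6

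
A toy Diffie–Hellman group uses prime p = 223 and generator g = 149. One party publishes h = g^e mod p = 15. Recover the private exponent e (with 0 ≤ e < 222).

Baby-step giant-step with m = ceil(sqrt(222)) = 15.
Baby table (149^j mod 223 for j=0..14):
  0:1  1:149  2:124  3:190  4:212  5:145  6:197  7:140
  8:121  9:189  10:63  11:21  12:7  13:151  14:199
Giant step factor: 149^(-15) ≡ 195 (mod 223).
Scan 15·195^i mod 223 for i = 0, 1, …:
  i=0: 15   i=1: 26   i=2: 164   i=3: 91
  i=4: 128   i=5: 207   i=6: 2   i=7: 167
  i=8: 7
Match at i=8, j=12: e = 8·15 + 12 = 132.

132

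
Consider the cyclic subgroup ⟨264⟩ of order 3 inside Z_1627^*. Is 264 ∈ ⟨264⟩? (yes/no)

264 ∈ ⟨264⟩ iff 264^3 ≡ 1 (mod 1627), since |⟨264⟩| = 3.
264^3 mod 1627 = 1.
Since 1 = 1, 264 lies in the subgroup.

yes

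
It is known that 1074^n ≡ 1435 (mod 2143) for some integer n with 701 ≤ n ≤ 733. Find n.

717

Compute 1074^701 mod 2143 = 476, then multiply by 1074 repeatedly:
  1074^701=476  1074^702=1190  1074^703=832  1074^704=2080  1074^705=914
  1074^706=142  1074^707=355  1074^708=1959  1074^709=1683  1074^710=993
  1074^711=1411  1074^712=313  1074^713=1854  1074^714=349  1074^715=1944
  1074^716=574  1074^717=1435
Found 1435 at exponent 717.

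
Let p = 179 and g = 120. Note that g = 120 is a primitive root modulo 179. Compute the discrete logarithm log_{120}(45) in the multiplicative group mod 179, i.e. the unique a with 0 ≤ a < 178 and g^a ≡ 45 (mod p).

10

Successive powers of 120 modulo 179:
  120^0=1  120^1=120  120^2=80  120^3=113  120^4=135  120^5=90
  120^6=60  120^7=40  120^8=146  120^9=157  120^10=45
So 120^10 ≡ 45 (mod 179), giving a = 10.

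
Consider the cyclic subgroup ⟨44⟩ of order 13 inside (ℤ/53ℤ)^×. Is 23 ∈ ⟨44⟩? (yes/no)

no

⟨44⟩ has order 13; its elements mod 53 are {1, 10, 13, 15, 16, 24, 28, 36, 42, 44, 46, 47, 49}.
23 is not in this set.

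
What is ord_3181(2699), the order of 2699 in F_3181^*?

3180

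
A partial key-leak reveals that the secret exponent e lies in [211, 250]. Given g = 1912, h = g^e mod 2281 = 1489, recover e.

224

Compute 1912^211 mod 2281 = 801, then multiply by 1912 repeatedly:
  1912^211=801  1912^212=961  1912^213=1227  1912^214=1156  1912^215=2264
  1912^216=1711  1912^217=478  1912^218=1536  1912^219=1185  1912^220=687
  1912^221=1969  1912^222=1078  1912^223=1393  1912^224=1489
Found 1489 at exponent 224.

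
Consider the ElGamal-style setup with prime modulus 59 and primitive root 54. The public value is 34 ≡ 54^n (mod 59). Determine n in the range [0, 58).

31

Baby-step giant-step with m = ceil(sqrt(58)) = 8.
Baby table (54^j mod 59 for j=0..7):
  0:1  1:54  2:25  3:52  4:35  5:2  6:49  7:50
Giant step factor: 54^(-8) ≡ 21 (mod 59).
Scan 34·21^i mod 59 for i = 0, 1, …:
  i=0: 34   i=1: 6   i=2: 8   i=3: 50
Match at i=3, j=7: n = 3·8 + 7 = 31.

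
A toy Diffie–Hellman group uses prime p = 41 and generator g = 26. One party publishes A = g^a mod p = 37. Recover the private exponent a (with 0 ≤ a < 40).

Successive powers of 26 modulo 41:
  26^0=1  26^1=26  26^2=20  26^3=28  26^4=31  26^5=27
  26^6=5  26^7=7  26^8=18  26^9=17  26^10=32  26^11=12
  26^12=25  26^13=35  26^14=8  26^15=3  26^16=37
So 26^16 ≡ 37 (mod 41), giving a = 16.

16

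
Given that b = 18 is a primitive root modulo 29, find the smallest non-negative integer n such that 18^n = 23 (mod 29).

Successive powers of 18 modulo 29:
  18^0=1  18^1=18  18^2=5  18^3=3  18^4=25  18^5=15
  18^6=9  18^7=17  18^8=16  18^9=27  18^10=22  18^11=19
  18^12=23
So 18^12 ≡ 23 (mod 29), giving n = 12.

12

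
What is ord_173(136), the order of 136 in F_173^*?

43

The order of 136 must divide p − 1 = 172 = 2^2 · 43.
Divisors: 1, 2, 4, 43, 86, 172.
Check each in increasing order: 136^1 ≡ 136;  136^2 ≡ 158;  136^4 ≡ 52;  136^43 ≡ 1.
Smallest exponent giving 1 is 43.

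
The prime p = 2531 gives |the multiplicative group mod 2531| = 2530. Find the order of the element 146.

506

The order of 146 must divide p − 1 = 2530 = 2 · 5 · 11 · 23.
Divisors: 1, 2, 5, 10, 11, 22, 23, 46, 55, 110, 115, 230, 253, 506, 1265, 2530.
Check each in increasing order: 146^1 ≡ 146;  146^2 ≡ 1068;  146^5 ≡ 1428;  146^10 ≡ 1729;  146^11 ≡ 1865;  146^22 ≡ 631;  146^23 ≡ 1010;  146^46 ≡ 107;  146^55 ≡ 175;  146^110 ≡ 253;  146^115 ≡ 1882;  146^230 ≡ 1055;  146^253 ≡ 2530;  146^506 ≡ 1.
Smallest exponent giving 1 is 506.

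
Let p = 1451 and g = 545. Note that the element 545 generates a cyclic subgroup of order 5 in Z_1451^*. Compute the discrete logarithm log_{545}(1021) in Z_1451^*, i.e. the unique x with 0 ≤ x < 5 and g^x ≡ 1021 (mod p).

Successive powers of 545 modulo 1451:
  545^0=1  545^1=545  545^2=1021
So 545^2 ≡ 1021 (mod 1451), giving x = 2.

2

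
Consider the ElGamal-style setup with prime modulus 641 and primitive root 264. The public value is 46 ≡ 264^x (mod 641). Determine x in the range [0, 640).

Baby-step giant-step with m = ceil(sqrt(640)) = 26.
Baby table (264^j mod 641 for j=0..25):
  0:1  1:264  2:468  3:480  4:443  5:290  6:281  7:469
  8:103  9:270  10:129  11:83  12:118  13:384  14:98  15:232
  16:353  17:247  18:467  19:216  20:616  21:451  22:479  23:179
  24:463  25:442
Giant step factor: 264^(-26) ≡ 74 (mod 641).
Scan 46·74^i mod 641 for i = 0, 1, …:
  i=0: 46   i=1: 199   i=2: 624   i=3: 24
  i=4: 494   i=5: 19   i=6: 124   i=7: 202
  i=8: 205   i=9: 427     …   i=13: 15
  i=14: 469
Match at i=14, j=7: x = 14·26 + 7 = 371.

371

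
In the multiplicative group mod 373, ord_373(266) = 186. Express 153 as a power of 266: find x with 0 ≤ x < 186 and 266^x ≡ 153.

29

Successive powers of 266 modulo 373:
  266^0=1  266^1=266  266^2=259  266^3=262  266^4=314  266^5=345
  266^6=12  266^7=208  266^8=124  266^9=160  266^10=38  266^11=37
  266^12=144  266^13=258  266^14=369  266^15=55  266^16=83  266^17=71
  266^18=236  266^19=112  266^20=325  266^21=287  266^22=250  266^23=106
  266^24=221  266^25=225  266^26=170  266^27=87  266^28=16  266^29=153
So 266^29 ≡ 153 (mod 373), giving x = 29.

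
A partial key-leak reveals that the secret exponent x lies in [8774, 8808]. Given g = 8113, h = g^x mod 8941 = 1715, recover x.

8784

Compute 8113^8774 mod 8941 = 981, then multiply by 8113 repeatedly:
  8113^8774=981  8113^8775=1363  8113^8776=6943  8113^8777=259  8113^8778=132
  8113^8779=6937  8113^8780=5227  8113^8781=8429  8113^8782=3709  8113^8783=4652
  8113^8784=1715
Found 1715 at exponent 8784.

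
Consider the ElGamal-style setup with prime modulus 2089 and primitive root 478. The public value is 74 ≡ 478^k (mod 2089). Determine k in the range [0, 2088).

Baby-step giant-step with m = ceil(sqrt(2088)) = 46.
Baby table (478^j mod 2089 for j=0..45):
  0:1  1:478  2:783  3:343  4:1012  5:1177  6:665  7:342
  8:534  9:394  10:322  11:1419  12:1446  13:1818  14:2069  15:885
  16:1052  17:1496  18:650  19:1528  20:1323  21:1516  22:1854  23:476
  24:1916  25:866  26:326  27:1242  28:400  29:1101  30:1939  31:1415
  32:1623  33:775  34:697  35:1015  36:522  37:925  38:1371  39:1481
  40:1836  41:228  42:356  43:959  44:911  45:946
Giant step factor: 478^(-46) ≡ 1038 (mod 2089).
Scan 74·1038^i mod 2089 for i = 0, 1, …:
  i=0: 74   i=1: 1608   i=2: 2082   i=3: 1090
  i=4: 1271   i=5: 1139   i=6: 1997   i=7: 598
  i=8: 291   i=9: 1242
Match at i=9, j=27: k = 9·46 + 27 = 441.

441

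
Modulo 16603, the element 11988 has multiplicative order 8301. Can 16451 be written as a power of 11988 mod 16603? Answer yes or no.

no

16451 ∈ ⟨11988⟩ iff 16451^8301 ≡ 1 (mod 16603), since |⟨11988⟩| = 8301.
16451^8301 mod 16603 = 16602.
Since 16602 ≠ 1, 16451 does not lie in the subgroup.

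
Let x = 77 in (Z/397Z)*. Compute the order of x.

396

The order of 77 must divide p − 1 = 396 = 2^2 · 3^2 · 11.
Divisors: 1, 2, 3, 4, 6, 9, 11, 12, 18, 22, 33, 36, 44, 66, 99, 132, 198, 396.
Check each in increasing order: 77^1 ≡ 77;  77^2 ≡ 371;  77^3 ≡ 380;  77^4 ≡ 279;  77^6 ≡ 289;  77^9 ≡ 248;  77^11 ≡ 301;  77^12 ≡ 151;  77^18 ≡ 366;  77^22 ≡ 85;  77^33 ≡ 177;  77^36 ≡ 167;  77^44 ≡ 79;  77^66 ≡ 363;  77^99 ≡ 334;  77^132 ≡ 362;  77^198 ≡ 396;  77^396 ≡ 1.
Smallest exponent giving 1 is 396.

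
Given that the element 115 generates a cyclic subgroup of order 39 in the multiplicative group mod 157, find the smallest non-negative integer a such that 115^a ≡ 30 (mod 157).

20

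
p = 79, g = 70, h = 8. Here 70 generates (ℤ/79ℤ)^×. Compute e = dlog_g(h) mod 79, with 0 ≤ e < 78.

Successive powers of 70 modulo 79:
  70^0=1  70^1=70  70^2=2  70^3=61  70^4=4  70^5=43
  70^6=8
So 70^6 ≡ 8 (mod 79), giving e = 6.

6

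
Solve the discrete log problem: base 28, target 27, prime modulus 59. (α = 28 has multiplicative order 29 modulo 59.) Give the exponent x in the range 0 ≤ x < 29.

Successive powers of 28 modulo 59:
  28^0=1  28^1=28  28^2=17  28^3=4  28^4=53  28^5=9
  28^6=16  28^7=35  28^8=36  28^9=5  28^10=22  28^11=26
  28^12=20  28^13=29  28^14=45  28^15=21  28^16=57  28^17=3
  28^18=25  28^19=51  28^20=12  28^21=41  28^22=27
So 28^22 ≡ 27 (mod 59), giving x = 22.

22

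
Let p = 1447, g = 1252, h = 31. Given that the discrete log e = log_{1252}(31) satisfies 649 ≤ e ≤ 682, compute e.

662

Compute 1252^649 mod 1447 = 505, then multiply by 1252 repeatedly:
  1252^649=505  1252^650=1368  1252^651=935  1252^652=1444  1252^653=585
  1252^654=238  1252^655=1341  1252^656=412  1252^657=692  1252^658=1078
  1252^659=1052  1252^660=334  1252^661=1432  1252^662=31
Found 31 at exponent 662.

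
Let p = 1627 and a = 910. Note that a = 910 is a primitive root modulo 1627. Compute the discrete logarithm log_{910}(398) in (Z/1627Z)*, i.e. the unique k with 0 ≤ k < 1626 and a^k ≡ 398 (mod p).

688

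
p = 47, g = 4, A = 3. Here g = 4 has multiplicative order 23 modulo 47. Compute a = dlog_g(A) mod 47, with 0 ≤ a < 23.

21

Successive powers of 4 modulo 47:
  4^0=1  4^1=4  4^2=16  4^3=17  4^4=21  4^5=37
  4^6=7  4^7=28  4^8=18  4^9=25  4^10=6  4^11=24
  4^12=2  4^13=8  4^14=32  4^15=34  4^16=42  4^17=27
  4^18=14  4^19=9  4^20=36  4^21=3
So 4^21 ≡ 3 (mod 47), giving a = 21.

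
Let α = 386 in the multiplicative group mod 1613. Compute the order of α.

1612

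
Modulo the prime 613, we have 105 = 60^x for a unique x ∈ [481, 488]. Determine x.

Compute 60^481 mod 613 = 258, then multiply by 60 repeatedly:
  60^481=258  60^482=155  60^483=105
Found 105 at exponent 483.

483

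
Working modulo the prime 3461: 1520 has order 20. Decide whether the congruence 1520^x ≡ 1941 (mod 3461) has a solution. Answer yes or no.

⟨1520⟩ has order 20; its elements mod 3461 are {1, 406, 442, 520, 1062, 1292, 1414, 1453, 1520, 1548, 1913, 1941, 2008, 2047, 2169, 2399, 2941, 3019, 3055, 3460}.
1941 is in this set.

yes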